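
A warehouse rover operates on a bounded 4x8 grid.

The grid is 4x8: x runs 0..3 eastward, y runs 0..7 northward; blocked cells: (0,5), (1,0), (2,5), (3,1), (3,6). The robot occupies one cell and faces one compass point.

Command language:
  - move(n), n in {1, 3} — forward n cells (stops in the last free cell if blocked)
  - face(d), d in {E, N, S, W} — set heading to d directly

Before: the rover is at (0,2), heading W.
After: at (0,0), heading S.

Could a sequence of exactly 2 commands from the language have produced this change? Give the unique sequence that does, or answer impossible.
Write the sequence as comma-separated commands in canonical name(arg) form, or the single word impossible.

face(S), move(3)

key: order matters: swapping face(S) and move(3) lands elsewhere
from: at (0,2), heading W
[1] after face(S): at (0,2), heading S
[2] after move(3): at (0,0), heading S
no rival 2-sequence matches.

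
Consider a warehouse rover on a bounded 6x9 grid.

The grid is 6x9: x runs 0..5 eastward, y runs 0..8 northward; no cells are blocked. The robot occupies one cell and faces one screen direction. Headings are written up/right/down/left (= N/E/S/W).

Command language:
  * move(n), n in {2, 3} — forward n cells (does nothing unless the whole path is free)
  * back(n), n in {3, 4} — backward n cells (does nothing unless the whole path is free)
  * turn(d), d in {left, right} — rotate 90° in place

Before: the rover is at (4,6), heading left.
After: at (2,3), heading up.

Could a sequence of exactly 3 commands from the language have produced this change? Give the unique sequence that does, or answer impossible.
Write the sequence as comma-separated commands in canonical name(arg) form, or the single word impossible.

key: cell and facing (now N) both changed — the 3 commands mix motion and turning
start: at (4,6), heading left
[1] after move(2): at (2,6), heading left
[2] after turn(right): at (2,6), heading up
[3] after back(3): at (2,3), heading up
no rival 3-sequence matches.

move(2), turn(right), back(3)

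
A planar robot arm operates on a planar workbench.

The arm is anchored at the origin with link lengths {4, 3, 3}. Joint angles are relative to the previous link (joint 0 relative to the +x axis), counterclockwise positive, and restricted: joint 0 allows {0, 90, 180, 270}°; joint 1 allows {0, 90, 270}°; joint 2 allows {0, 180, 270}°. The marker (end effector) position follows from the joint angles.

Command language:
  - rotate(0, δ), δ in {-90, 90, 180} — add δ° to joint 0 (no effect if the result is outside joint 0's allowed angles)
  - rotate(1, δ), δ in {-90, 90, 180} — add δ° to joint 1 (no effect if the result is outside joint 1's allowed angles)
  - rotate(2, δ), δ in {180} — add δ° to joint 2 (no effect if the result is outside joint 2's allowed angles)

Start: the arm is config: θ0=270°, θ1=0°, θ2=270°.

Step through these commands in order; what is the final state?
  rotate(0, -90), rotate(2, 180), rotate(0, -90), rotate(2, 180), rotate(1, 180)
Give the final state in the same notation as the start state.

begin: config: θ0=270°, θ1=0°, θ2=270°
t=1 rotate(0, -90) ⇒ config: θ0=180°, θ1=0°, θ2=270°
t=2 rotate(2, 180) ⇒ config: θ0=180°, θ1=0°, θ2=270°
t=3 rotate(0, -90) ⇒ config: θ0=90°, θ1=0°, θ2=270°
t=4 rotate(2, 180) ⇒ config: θ0=90°, θ1=0°, θ2=270°
t=5 rotate(1, 180) ⇒ config: θ0=90°, θ1=0°, θ2=270°

config: θ0=90°, θ1=0°, θ2=270°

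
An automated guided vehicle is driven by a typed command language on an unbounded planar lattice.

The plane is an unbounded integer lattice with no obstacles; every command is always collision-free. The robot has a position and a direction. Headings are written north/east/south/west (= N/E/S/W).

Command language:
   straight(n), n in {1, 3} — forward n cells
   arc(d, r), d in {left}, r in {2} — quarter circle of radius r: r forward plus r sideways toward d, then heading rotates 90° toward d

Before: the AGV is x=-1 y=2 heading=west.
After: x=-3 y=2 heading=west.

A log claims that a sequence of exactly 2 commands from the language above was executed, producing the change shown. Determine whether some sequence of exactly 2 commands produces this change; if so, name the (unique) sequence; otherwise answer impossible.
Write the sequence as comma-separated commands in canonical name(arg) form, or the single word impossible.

key: heading stays W — no command in the sequence turns
initial: x=-1 y=2 heading=west
t=1 straight(1) ⇒ x=-2 y=2 heading=west
t=2 straight(1) ⇒ x=-3 y=2 heading=west
no other 2-command option fits: unique.

straight(1), straight(1)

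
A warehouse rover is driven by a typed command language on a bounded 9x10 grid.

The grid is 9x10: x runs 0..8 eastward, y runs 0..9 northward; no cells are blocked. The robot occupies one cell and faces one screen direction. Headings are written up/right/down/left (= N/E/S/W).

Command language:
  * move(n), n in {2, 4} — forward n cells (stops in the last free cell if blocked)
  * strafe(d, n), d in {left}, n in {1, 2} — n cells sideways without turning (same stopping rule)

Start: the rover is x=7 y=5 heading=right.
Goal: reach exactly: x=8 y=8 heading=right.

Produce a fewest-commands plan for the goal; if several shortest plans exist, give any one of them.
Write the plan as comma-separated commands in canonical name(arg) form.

t0: x=7 y=5 heading=right
1. move(4) → x=8 y=5 heading=right
2. strafe(left, 2) → x=8 y=7 heading=right
3. strafe(left, 1) → x=8 y=8 heading=right
no 2-step plan works, so 3 is optimal.

move(4), strafe(left, 2), strafe(left, 1)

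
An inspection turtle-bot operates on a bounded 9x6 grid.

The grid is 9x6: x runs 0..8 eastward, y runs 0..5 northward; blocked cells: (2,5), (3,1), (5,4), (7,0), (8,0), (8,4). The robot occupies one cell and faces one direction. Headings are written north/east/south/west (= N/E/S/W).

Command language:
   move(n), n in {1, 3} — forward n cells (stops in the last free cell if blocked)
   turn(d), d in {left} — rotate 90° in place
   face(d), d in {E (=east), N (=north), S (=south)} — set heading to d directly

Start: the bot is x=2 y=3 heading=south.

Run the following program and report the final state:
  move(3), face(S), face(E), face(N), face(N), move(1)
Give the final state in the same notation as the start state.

x=2 y=1 heading=north

t0: x=2 y=3 heading=south
[1] after move(3): x=2 y=0 heading=south
[2] after face(S): x=2 y=0 heading=south
[3] after face(E): x=2 y=0 heading=east
[4] after face(N): x=2 y=0 heading=north
[5] after face(N): x=2 y=0 heading=north
[6] after move(1): x=2 y=1 heading=north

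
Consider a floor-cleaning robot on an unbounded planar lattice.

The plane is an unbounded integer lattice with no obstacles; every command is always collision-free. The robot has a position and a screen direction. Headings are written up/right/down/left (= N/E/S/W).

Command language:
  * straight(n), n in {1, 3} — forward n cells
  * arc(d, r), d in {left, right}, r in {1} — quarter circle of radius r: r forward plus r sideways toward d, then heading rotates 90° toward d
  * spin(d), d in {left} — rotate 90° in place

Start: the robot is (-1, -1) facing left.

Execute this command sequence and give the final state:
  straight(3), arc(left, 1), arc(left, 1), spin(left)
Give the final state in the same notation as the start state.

t0: (-1, -1) facing left
1. straight(3) → (-4, -1) facing left
2. arc(left, 1) → (-5, -2) facing down
3. arc(left, 1) → (-4, -3) facing right
4. spin(left) → (-4, -3) facing up

(-4, -3) facing up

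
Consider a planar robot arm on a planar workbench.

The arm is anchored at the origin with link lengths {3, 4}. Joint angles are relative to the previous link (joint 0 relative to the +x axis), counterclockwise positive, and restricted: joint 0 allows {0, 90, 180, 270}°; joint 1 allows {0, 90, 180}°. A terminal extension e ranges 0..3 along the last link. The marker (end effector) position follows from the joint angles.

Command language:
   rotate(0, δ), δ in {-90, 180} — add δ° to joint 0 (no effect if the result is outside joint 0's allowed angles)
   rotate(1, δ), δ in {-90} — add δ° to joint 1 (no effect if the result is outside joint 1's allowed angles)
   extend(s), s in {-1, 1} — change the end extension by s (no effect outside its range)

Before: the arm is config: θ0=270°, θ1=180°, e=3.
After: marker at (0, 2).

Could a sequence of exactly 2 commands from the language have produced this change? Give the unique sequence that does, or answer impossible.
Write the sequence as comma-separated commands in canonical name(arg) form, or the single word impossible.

extend(-1), extend(-1)

initial: config: θ0=270°, θ1=180°, e=3
[1] after extend(-1): config: θ0=270°, θ1=180°, e=2
[2] after extend(-1): config: θ0=270°, θ1=180°, e=1
no rival 2-sequence matches.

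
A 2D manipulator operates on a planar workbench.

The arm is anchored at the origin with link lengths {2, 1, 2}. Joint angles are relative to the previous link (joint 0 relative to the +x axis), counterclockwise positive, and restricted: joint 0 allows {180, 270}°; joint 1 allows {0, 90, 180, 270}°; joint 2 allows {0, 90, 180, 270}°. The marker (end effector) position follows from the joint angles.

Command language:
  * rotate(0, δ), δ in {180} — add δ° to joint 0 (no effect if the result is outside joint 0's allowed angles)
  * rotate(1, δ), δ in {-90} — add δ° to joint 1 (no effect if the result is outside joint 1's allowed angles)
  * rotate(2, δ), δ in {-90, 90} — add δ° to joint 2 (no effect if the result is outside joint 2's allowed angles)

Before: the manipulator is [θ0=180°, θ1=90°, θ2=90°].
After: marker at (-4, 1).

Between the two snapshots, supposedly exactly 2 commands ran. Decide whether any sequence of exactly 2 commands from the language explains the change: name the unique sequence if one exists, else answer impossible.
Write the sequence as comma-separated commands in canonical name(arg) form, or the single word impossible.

start: [θ0=180°, θ1=90°, θ2=90°]
1. rotate(1, -90) → [θ0=180°, θ1=0°, θ2=90°]
2. rotate(1, -90) → [θ0=180°, θ1=270°, θ2=90°]
all 16 alternatives checked — unique.

rotate(1, -90), rotate(1, -90)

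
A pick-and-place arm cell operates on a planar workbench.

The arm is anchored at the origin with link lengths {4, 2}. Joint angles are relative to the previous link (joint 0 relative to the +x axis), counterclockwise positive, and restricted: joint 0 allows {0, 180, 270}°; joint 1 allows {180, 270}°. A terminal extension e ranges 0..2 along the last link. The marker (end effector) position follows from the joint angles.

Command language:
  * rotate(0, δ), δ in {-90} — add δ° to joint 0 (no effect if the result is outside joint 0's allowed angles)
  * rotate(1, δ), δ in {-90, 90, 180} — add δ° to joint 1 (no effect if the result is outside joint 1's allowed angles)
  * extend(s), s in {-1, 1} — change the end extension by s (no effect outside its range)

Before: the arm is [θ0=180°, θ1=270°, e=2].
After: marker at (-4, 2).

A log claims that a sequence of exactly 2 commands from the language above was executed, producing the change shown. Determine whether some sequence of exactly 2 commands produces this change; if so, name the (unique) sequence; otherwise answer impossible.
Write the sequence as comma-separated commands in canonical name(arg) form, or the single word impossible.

extend(-1), extend(-1)

initial: [θ0=180°, θ1=270°, e=2]
t=1 extend(-1) ⇒ [θ0=180°, θ1=270°, e=1]
t=2 extend(-1) ⇒ [θ0=180°, θ1=270°, e=0]
uniquely the one of 36 2-step routes that fits.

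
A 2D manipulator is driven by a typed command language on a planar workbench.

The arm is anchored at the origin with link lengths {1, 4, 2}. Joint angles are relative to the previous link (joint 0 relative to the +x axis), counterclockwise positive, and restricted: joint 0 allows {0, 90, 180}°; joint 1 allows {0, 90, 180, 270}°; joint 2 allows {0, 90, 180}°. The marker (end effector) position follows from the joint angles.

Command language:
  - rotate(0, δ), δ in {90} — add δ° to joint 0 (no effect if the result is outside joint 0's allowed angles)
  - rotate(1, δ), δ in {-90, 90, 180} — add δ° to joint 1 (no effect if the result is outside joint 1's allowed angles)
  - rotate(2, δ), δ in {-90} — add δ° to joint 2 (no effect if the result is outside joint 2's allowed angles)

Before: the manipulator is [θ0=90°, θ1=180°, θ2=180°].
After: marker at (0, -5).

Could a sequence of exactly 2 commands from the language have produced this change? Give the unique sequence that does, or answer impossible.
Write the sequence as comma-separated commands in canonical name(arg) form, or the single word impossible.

t0: [θ0=90°, θ1=180°, θ2=180°]
t=1 rotate(2, -90) ⇒ [θ0=90°, θ1=180°, θ2=90°]
t=2 rotate(2, -90) ⇒ [θ0=90°, θ1=180°, θ2=0°]
uniquely the one of 25 2-step routes that fits.

rotate(2, -90), rotate(2, -90)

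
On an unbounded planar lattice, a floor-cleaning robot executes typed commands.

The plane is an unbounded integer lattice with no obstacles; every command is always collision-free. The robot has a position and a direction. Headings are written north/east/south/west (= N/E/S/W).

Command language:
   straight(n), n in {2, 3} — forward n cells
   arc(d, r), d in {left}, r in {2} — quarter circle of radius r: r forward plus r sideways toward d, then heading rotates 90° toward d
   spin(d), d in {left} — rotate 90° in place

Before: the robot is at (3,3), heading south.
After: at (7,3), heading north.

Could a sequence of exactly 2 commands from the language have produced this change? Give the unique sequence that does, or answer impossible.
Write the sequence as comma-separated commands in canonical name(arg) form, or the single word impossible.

arc(left, 2), arc(left, 2)

key: position moved to (7,3) AND the heading swung to N — translation plus rotation needed
from: at (3,3), heading south
[1] after arc(left, 2): at (5,1), heading east
[2] after arc(left, 2): at (7,3), heading north
no rival 2-sequence matches.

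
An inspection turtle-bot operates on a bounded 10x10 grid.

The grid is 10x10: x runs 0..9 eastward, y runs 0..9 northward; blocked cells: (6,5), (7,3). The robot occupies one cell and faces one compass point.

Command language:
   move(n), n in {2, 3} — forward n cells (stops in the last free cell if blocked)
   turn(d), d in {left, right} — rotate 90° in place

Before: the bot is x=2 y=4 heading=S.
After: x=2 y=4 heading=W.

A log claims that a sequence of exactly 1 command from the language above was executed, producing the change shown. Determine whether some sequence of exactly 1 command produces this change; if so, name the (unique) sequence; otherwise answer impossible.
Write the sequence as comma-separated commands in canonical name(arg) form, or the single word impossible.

turn(right)

key: parked at (2,4) the whole time — nothing moves the robot
t0: x=2 y=4 heading=S
step 1 (turn(right)): x=2 y=4 heading=W
no other 1-command option fits: unique.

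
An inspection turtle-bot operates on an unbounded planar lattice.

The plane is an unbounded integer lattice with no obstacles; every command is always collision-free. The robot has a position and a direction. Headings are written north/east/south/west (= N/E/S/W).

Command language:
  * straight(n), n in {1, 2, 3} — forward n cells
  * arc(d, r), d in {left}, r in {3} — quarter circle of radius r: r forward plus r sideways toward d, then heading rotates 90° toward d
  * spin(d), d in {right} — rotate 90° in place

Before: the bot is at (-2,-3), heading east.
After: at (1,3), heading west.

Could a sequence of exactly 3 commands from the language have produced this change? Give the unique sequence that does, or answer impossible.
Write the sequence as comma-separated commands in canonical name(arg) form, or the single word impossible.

straight(3), arc(left, 3), arc(left, 3)

key: order matters: swapping straight(3) and arc(left, 3) lands elsewhere
t0: at (-2,-3), heading east
1. straight(3) → at (1,-3), heading east
2. arc(left, 3) → at (4,0), heading north
3. arc(left, 3) → at (1,3), heading west
no other 3-command option fits: unique.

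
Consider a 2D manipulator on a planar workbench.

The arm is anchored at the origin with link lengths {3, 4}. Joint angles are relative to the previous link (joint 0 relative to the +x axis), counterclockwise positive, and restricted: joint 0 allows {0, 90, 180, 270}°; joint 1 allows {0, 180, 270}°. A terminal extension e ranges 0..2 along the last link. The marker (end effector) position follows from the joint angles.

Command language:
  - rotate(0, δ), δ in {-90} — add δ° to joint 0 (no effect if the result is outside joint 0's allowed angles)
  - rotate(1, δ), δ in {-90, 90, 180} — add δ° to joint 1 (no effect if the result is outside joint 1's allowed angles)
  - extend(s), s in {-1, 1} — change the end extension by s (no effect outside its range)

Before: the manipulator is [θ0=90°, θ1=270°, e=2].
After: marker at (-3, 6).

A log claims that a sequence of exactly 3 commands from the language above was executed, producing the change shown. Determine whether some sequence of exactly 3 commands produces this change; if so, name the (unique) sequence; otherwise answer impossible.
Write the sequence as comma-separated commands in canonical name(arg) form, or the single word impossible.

t0: [θ0=90°, θ1=270°, e=2]
[1] after rotate(0, -90): [θ0=0°, θ1=270°, e=2]
[2] after rotate(0, -90): [θ0=270°, θ1=270°, e=2]
[3] after rotate(0, -90): [θ0=180°, θ1=270°, e=2]
no rival 3-sequence matches.

rotate(0, -90), rotate(0, -90), rotate(0, -90)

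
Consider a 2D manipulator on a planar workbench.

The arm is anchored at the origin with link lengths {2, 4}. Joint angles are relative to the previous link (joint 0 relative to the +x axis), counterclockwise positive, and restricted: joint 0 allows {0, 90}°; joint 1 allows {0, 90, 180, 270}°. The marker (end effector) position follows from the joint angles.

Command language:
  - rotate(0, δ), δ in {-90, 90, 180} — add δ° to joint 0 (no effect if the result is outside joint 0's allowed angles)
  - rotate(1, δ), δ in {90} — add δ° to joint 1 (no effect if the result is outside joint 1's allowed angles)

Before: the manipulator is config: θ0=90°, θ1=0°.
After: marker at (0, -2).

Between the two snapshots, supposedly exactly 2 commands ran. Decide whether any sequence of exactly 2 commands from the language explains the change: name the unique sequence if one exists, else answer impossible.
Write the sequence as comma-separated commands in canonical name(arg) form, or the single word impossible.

t0: config: θ0=90°, θ1=0°
[1] after rotate(1, 90): config: θ0=90°, θ1=90°
[2] after rotate(1, 90): config: θ0=90°, θ1=180°
no other 2-command option fits: unique.

rotate(1, 90), rotate(1, 90)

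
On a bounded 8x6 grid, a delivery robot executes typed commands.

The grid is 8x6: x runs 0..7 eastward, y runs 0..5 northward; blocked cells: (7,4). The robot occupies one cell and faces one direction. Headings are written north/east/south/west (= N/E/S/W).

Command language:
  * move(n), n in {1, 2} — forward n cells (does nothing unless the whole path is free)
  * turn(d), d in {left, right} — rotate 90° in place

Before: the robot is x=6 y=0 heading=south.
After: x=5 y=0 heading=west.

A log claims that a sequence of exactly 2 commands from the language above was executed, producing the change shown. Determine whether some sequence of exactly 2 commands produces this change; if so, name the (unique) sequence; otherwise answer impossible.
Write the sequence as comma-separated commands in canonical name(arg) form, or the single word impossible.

turn(right), move(1)

key: position moved to (5,0) AND the heading swung to W — translation plus rotation needed
from: x=6 y=0 heading=south
1. turn(right) → x=6 y=0 heading=west
2. move(1) → x=5 y=0 heading=west
no rival 2-sequence matches.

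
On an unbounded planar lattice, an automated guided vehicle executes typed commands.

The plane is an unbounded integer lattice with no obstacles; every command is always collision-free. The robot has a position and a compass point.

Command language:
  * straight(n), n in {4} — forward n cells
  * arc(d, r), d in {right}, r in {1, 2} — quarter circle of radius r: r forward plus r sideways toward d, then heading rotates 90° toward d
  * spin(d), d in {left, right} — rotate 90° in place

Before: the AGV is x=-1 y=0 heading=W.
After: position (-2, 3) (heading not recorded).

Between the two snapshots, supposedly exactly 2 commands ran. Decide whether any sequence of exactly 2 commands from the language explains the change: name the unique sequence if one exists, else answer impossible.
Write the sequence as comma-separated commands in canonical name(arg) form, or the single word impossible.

key: order matters: swapping arc(right, 2) and arc(right, 1) lands elsewhere
initial: x=-1 y=0 heading=W
[1] after arc(right, 2): x=-3 y=2 heading=N
[2] after arc(right, 1): x=-2 y=3 heading=E
uniquely the one of 25 2-step routes that fits.

arc(right, 2), arc(right, 1)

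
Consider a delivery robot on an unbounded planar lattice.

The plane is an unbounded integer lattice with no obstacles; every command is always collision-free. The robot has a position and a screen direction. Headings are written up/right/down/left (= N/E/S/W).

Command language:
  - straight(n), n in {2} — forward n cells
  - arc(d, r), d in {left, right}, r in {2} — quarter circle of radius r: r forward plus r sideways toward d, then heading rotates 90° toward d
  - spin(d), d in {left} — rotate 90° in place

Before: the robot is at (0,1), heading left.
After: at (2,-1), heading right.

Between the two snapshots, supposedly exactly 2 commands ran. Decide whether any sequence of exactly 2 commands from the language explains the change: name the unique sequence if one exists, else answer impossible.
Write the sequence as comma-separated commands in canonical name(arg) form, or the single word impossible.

spin(left), arc(left, 2)

key: position moved to (2,-1) AND the heading swung to E — translation plus rotation needed
initial: at (0,1), heading left
[1] after spin(left): at (0,1), heading down
[2] after arc(left, 2): at (2,-1), heading right
no other 2-command option fits: unique.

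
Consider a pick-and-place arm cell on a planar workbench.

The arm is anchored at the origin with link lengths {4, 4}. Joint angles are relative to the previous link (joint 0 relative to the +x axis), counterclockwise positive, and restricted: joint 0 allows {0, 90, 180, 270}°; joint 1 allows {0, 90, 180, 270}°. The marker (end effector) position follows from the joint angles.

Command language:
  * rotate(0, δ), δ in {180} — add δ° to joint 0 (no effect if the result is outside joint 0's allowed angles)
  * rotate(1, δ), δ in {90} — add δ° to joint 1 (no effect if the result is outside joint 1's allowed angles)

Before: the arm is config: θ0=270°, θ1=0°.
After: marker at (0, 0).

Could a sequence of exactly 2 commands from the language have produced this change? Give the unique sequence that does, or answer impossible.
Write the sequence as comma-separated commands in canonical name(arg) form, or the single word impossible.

rotate(1, 90), rotate(1, 90)

t0: config: θ0=270°, θ1=0°
step 1 (rotate(1, 90)): config: θ0=270°, θ1=90°
step 2 (rotate(1, 90)): config: θ0=270°, θ1=180°
no rival 2-sequence matches.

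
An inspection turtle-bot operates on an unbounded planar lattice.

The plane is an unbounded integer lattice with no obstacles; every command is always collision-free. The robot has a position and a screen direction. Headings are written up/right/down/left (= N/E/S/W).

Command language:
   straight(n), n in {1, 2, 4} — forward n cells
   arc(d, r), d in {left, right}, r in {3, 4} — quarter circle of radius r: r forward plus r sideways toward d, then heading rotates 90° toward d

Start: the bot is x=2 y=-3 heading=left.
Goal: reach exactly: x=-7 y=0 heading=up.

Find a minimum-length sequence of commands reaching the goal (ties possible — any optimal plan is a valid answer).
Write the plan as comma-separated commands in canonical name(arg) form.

t0: x=2 y=-3 heading=left
step 1 (straight(2)): x=0 y=-3 heading=left
step 2 (straight(4)): x=-4 y=-3 heading=left
step 3 (arc(right, 3)): x=-7 y=0 heading=up
minimal: 3 command(s), checked below 3.

straight(2), straight(4), arc(right, 3)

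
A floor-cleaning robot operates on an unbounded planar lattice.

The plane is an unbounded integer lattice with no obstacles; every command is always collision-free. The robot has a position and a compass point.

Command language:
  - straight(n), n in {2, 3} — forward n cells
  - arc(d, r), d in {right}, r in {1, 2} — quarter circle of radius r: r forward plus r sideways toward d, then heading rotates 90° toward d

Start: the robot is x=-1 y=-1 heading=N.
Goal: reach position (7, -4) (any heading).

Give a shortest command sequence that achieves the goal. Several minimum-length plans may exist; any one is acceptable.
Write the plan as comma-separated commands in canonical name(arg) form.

from: x=-1 y=-1 heading=N
[1] after arc(right, 2): x=1 y=1 heading=E
[2] after straight(2): x=3 y=1 heading=E
[3] after straight(2): x=5 y=1 heading=E
[4] after arc(right, 2): x=7 y=-1 heading=S
[5] after straight(3): x=7 y=-4 heading=S
shorter routes all fall short; 5 is best.

arc(right, 2), straight(2), straight(2), arc(right, 2), straight(3)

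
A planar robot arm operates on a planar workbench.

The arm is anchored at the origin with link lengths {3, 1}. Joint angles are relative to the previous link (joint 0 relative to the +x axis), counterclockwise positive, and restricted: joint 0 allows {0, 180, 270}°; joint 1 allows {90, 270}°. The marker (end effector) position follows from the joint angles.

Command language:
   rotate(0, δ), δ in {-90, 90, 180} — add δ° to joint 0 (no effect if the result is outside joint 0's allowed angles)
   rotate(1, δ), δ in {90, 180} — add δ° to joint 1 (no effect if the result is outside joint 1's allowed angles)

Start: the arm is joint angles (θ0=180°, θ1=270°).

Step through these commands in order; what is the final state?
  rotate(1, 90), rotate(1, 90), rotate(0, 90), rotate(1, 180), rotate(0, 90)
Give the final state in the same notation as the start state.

start: joint angles (θ0=180°, θ1=270°)
t=1 rotate(1, 90) ⇒ joint angles (θ0=180°, θ1=270°)
t=2 rotate(1, 90) ⇒ joint angles (θ0=180°, θ1=270°)
t=3 rotate(0, 90) ⇒ joint angles (θ0=270°, θ1=270°)
t=4 rotate(1, 180) ⇒ joint angles (θ0=270°, θ1=90°)
t=5 rotate(0, 90) ⇒ joint angles (θ0=0°, θ1=90°)

joint angles (θ0=0°, θ1=90°)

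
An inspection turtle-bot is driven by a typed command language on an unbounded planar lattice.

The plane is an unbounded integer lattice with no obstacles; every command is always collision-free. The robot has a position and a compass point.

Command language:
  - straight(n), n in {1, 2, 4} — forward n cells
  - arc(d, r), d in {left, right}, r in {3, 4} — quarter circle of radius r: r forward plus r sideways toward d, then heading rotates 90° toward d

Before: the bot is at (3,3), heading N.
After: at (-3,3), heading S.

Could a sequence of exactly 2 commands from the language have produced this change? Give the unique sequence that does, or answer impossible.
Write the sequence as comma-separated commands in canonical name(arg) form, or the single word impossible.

key: cell and facing (now S) both changed — the 2 commands mix motion and turning
begin: at (3,3), heading N
step 1 (arc(left, 3)): at (0,6), heading W
step 2 (arc(left, 3)): at (-3,3), heading S
no rival 2-sequence matches.

arc(left, 3), arc(left, 3)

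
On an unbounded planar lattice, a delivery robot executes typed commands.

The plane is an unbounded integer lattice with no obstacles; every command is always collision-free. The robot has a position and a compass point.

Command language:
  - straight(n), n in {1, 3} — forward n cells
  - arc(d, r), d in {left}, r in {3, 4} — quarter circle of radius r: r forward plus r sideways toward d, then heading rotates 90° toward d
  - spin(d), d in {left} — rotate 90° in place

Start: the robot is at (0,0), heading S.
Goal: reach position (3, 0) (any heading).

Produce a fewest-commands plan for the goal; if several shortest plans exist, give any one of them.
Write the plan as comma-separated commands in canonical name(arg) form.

start: at (0,0), heading S
t=1 spin(left) ⇒ at (0,0), heading E
t=2 straight(3) ⇒ at (3,0), heading E
nothing shorter than 2 reaches the goal.

spin(left), straight(3)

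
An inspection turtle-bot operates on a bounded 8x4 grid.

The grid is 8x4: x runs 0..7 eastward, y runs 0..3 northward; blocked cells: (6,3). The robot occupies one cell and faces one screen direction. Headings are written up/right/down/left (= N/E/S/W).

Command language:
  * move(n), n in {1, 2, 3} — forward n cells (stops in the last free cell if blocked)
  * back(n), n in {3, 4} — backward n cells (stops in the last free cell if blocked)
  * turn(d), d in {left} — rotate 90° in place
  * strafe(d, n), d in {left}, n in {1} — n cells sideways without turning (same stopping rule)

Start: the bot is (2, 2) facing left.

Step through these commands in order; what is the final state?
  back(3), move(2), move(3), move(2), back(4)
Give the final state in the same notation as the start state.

initial: (2, 2) facing left
1. back(3) → (5, 2) facing left
2. move(2) → (3, 2) facing left
3. move(3) → (0, 2) facing left
4. move(2) → (0, 2) facing left
5. back(4) → (4, 2) facing left

(4, 2) facing left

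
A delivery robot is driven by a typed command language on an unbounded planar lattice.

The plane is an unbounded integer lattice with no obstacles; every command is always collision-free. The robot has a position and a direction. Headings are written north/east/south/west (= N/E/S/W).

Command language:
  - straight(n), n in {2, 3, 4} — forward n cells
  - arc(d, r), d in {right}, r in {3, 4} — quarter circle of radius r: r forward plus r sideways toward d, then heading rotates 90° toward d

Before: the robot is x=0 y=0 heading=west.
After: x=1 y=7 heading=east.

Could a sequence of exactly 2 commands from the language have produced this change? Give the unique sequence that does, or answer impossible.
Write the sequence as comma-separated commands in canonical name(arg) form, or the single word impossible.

arc(right, 3), arc(right, 4)

key: position moved to (1,7) AND the heading swung to E — translation plus rotation needed
t0: x=0 y=0 heading=west
[1] after arc(right, 3): x=-3 y=3 heading=north
[2] after arc(right, 4): x=1 y=7 heading=east
uniquely the one of 25 2-step routes that fits.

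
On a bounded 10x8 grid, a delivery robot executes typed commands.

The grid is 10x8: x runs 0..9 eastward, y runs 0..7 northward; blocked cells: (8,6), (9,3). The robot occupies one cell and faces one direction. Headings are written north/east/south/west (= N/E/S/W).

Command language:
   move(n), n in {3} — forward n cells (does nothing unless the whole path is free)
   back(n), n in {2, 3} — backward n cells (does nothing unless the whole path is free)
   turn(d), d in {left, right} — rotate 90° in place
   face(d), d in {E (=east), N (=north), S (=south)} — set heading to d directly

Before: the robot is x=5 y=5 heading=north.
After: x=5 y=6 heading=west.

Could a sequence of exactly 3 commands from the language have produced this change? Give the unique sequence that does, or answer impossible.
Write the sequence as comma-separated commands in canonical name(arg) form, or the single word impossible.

back(2), move(3), turn(left)

key: position moved to (5,6) AND the heading swung to W — translation plus rotation needed
start: x=5 y=5 heading=north
step 1 (back(2)): x=5 y=3 heading=north
step 2 (move(3)): x=5 y=6 heading=north
step 3 (turn(left)): x=5 y=6 heading=west
no rival 3-sequence matches.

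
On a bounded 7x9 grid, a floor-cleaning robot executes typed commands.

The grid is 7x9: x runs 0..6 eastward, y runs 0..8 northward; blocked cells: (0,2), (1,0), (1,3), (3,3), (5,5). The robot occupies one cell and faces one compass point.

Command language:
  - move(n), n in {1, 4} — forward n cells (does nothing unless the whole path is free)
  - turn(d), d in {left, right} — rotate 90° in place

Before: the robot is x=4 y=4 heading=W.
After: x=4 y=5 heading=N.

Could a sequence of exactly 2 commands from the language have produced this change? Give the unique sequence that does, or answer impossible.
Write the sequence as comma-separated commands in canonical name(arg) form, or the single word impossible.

key: position moved to (4,5) AND the heading swung to N — translation plus rotation needed
from: x=4 y=4 heading=W
t=1 turn(right) ⇒ x=4 y=4 heading=N
t=2 move(1) ⇒ x=4 y=5 heading=N
all 16 alternatives checked — unique.

turn(right), move(1)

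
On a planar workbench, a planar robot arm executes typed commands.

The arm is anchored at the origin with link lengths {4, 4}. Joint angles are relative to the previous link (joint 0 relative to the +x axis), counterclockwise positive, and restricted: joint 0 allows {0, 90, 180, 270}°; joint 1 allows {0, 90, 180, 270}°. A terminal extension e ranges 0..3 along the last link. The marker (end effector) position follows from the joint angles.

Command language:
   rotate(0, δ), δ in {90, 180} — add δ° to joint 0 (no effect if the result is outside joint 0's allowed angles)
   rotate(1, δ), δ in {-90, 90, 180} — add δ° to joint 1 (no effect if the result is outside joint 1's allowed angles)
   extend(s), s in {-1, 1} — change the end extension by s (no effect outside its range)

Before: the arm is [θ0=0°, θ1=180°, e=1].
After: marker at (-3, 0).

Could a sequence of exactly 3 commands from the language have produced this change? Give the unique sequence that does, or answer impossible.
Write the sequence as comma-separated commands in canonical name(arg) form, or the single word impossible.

extend(1), extend(1), extend(1)

begin: [θ0=0°, θ1=180°, e=1]
step 1 (extend(1)): [θ0=0°, θ1=180°, e=2]
step 2 (extend(1)): [θ0=0°, θ1=180°, e=3]
step 3 (extend(1)): [θ0=0°, θ1=180°, e=3]
no rival 3-sequence matches.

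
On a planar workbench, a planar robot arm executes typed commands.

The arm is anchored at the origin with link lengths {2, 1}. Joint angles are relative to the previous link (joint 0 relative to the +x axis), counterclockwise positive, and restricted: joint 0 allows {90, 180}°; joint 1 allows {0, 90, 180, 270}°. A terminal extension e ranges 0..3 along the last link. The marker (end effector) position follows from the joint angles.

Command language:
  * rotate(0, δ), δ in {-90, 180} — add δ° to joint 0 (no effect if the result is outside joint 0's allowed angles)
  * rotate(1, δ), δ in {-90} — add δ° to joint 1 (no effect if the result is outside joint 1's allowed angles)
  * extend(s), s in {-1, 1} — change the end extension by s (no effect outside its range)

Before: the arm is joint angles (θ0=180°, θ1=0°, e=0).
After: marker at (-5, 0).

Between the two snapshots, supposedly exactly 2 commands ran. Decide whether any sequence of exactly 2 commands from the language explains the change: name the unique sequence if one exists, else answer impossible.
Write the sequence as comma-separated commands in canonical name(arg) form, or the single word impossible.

extend(1), extend(1)

initial: joint angles (θ0=180°, θ1=0°, e=0)
[1] after extend(1): joint angles (θ0=180°, θ1=0°, e=1)
[2] after extend(1): joint angles (θ0=180°, θ1=0°, e=2)
no rival 2-sequence matches.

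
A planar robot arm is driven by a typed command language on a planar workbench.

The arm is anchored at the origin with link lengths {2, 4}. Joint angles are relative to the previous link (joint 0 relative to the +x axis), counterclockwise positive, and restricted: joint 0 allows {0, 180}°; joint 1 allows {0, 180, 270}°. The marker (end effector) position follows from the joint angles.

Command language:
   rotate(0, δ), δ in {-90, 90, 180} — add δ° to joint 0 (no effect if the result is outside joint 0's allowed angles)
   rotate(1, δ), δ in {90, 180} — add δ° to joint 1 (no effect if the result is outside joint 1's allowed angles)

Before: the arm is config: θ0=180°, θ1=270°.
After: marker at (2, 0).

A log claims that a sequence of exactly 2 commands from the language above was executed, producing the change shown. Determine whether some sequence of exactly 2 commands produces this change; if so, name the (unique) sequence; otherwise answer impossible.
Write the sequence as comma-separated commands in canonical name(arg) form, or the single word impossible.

key: order matters: swapping rotate(1, 90) and rotate(1, 180) lands elsewhere
start: config: θ0=180°, θ1=270°
t=1 rotate(1, 90) ⇒ config: θ0=180°, θ1=0°
t=2 rotate(1, 180) ⇒ config: θ0=180°, θ1=180°
no rival 2-sequence matches.

rotate(1, 90), rotate(1, 180)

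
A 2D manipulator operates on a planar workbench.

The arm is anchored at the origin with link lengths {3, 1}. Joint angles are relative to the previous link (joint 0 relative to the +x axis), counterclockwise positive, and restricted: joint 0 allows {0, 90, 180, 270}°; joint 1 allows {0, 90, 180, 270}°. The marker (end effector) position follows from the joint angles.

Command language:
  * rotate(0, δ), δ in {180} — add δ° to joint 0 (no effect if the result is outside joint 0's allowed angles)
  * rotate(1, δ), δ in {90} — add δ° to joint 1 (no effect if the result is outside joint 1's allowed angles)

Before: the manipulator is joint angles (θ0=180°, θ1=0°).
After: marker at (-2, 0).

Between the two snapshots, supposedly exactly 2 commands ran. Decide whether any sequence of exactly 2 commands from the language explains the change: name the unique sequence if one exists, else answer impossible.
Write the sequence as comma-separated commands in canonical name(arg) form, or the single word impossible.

initial: joint angles (θ0=180°, θ1=0°)
[1] after rotate(1, 90): joint angles (θ0=180°, θ1=90°)
[2] after rotate(1, 90): joint angles (θ0=180°, θ1=180°)
all 4 alternatives checked — unique.

rotate(1, 90), rotate(1, 90)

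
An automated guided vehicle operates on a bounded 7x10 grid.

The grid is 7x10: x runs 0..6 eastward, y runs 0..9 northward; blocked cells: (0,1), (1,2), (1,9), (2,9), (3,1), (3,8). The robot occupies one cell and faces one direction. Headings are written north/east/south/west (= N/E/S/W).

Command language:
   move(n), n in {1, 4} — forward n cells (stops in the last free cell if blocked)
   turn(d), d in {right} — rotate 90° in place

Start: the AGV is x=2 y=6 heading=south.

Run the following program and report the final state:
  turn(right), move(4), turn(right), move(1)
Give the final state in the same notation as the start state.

x=0 y=7 heading=north

initial: x=2 y=6 heading=south
step 1 (turn(right)): x=2 y=6 heading=west
step 2 (move(4)): x=0 y=6 heading=west
step 3 (turn(right)): x=0 y=6 heading=north
step 4 (move(1)): x=0 y=7 heading=north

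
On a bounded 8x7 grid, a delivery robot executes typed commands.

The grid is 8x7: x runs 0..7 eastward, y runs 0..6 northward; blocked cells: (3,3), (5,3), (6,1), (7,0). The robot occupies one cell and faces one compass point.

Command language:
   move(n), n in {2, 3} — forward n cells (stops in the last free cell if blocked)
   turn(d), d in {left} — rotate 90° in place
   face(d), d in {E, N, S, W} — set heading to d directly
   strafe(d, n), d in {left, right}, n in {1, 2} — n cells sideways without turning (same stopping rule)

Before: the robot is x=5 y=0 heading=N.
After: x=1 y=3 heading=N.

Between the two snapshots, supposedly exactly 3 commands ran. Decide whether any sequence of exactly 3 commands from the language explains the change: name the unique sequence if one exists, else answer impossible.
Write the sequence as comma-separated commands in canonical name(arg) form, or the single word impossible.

key: still facing N at the end — nothing in the sequence rotates
initial: x=5 y=0 heading=N
t=1 strafe(left, 2) ⇒ x=3 y=0 heading=N
t=2 strafe(left, 2) ⇒ x=1 y=0 heading=N
t=3 move(3) ⇒ x=1 y=3 heading=N
no other 3-command option fits: unique.

strafe(left, 2), strafe(left, 2), move(3)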